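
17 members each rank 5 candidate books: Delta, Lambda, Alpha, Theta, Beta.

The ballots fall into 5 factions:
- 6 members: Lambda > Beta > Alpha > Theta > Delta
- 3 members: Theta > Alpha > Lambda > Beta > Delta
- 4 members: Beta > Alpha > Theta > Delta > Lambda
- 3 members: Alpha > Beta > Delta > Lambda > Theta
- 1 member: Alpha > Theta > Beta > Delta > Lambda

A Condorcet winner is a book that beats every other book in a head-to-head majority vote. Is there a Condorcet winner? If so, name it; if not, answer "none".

none

Pairwise majorities:
Delta vs Lambda: 8 to 9, Lambda.
Delta vs Alpha: 0 for Delta, 17 for Alpha — Alpha by 17–0.
Delta vs Theta: 3 to 14, Theta.
Delta vs Beta: 0 for Delta, 17 for Beta — Beta by 17–0.
Lambda vs Alpha: 6 for Lambda, 11 for Alpha — Alpha by 11–6.
Lambda vs Theta: Lambda preferred on 6+3 = 9 ballots; Lambda wins 9–8.
Lambda vs Beta: Lambda is ranked higher on 6+3 = 9 ballots, Beta on 8. Lambda wins 9–8.
Alpha vs Theta: 6+4+3+1 = 14 for Alpha, 3 for Theta — Alpha by 14–3.
Alpha vs Beta: 3+3+1 = 7 for Alpha, 10 for Beta — Beta by 10–7.
Theta vs Beta: 4 to 13, Beta.
Each book drops at least one matchup (Delta loses to Lambda; Lambda loses to Alpha; Alpha loses to Beta; Theta loses to Lambda; Beta loses to Lambda); the cycle Lambda beats Beta beats Alpha beats Lambda rules out a Condorcet winner.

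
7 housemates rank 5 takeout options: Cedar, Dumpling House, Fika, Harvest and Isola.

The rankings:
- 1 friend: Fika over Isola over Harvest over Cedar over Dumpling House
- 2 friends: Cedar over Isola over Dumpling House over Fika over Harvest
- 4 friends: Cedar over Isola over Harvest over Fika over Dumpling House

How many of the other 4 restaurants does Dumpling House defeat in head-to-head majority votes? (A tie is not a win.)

0

Dumpling House against each rival (7 friends):
Dumpling House vs Cedar: Cedar wins 7–0.
Dumpling House–Fika: Fika 5–2.
Dumpling House vs Harvest: Harvest, 5–2.
Dumpling House vs Isola: 0 for Dumpling House, 7 for Isola — Isola by 7–0.
Dumpling House beats no one; loses to Cedar, Fika, Harvest, Isola — 0 pairwise wins.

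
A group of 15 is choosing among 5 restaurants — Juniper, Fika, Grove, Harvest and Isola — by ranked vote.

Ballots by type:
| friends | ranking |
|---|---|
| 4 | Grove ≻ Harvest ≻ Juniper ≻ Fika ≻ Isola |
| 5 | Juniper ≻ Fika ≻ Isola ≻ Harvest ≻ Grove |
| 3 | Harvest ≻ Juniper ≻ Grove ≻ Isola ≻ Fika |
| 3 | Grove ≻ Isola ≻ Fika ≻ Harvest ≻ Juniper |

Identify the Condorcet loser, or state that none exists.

none

Head-to-head results (15 friends):
Juniper vs Fika: Juniper preferred on 4+5+3 = 12 ballots; Juniper wins 12–3.
Juniper vs Grove: 8 to 7, Juniper.
Juniper–Harvest: Harvest 10–5.
Juniper vs Isola: Juniper, 12–3.
Fika vs Grove: Fika is ranked higher on 5 ballots, Grove on 10. Grove wins 10–5.
Fika vs Harvest: Fika is ranked higher on 5+3 = 8 ballots, Harvest on 7. Fika wins 8–7.
Fika vs Isola: Fika preferred on 4+5 = 9 ballots; Fika wins 9–6.
Grove vs Harvest: Grove is ranked higher on 4+3 = 7 ballots, Harvest on 8. Harvest wins 8–7.
Grove vs Isola: 10 to 5, Grove.
Harvest vs Isola: 7 to 8, Isola.
Every restaurant wins at least one matchup (Juniper beats Fika; Fika beats Harvest; Grove beats Fika; Harvest beats Juniper; Isola beats Harvest), so there is no Condorcet loser.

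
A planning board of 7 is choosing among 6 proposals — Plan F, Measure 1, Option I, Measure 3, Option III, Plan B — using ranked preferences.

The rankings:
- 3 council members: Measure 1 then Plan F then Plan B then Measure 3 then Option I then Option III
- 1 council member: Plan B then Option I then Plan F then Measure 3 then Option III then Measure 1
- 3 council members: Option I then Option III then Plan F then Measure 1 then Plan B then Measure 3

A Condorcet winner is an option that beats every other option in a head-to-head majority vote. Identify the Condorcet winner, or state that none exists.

none

Check each pair by majority over 7 ballots:
Plan F vs Measure 1: Plan F is ranked higher on 1+3 = 4 ballots, Measure 1 on 3. Plan F wins 4–3.
Plan F vs Option I: Plan F preferred on 3 ballots; Option I wins 4–3.
Plan F vs Measure 3: Plan F preferred on 3+1+3 = 7 ballots; Plan F wins 7–0.
Plan F vs Option III: Plan F is ranked higher on 3+1 = 4 ballots, Option III on 3. Plan F wins 4–3.
Plan F vs Plan B: Plan F is ranked higher on 3+3 = 6 ballots, Plan B on 1. Plan F wins 6–1.
Measure 1 vs Option I: 3 for Measure 1, 4 for Option I — Option I by 4–3.
Measure 1 vs Measure 3: 3+3 = 6 for Measure 1, 1 for Measure 3 — Measure 1 by 6–1.
Measure 1 vs Option III: 3 for Measure 1, 4 for Option III — Option III by 4–3.
Measure 1 vs Plan B: 3+3 = 6 for Measure 1, 1 for Plan B — Measure 1 by 6–1.
Option I vs Measure 3: Option I is ranked higher on 1+3 = 4 ballots, Measure 3 on 3. Option I wins 4–3.
Option I vs Option III: 3+1+3 = 7 for Option I, 0 for Option III — Option I by 7–0.
Option I vs Plan B: 3 for Option I, 4 for Plan B — Plan B by 4–3.
Measure 3 vs Option III: 3+1 = 4 for Measure 3, 3 for Option III — Measure 3 by 4–3.
Measure 3 vs Plan B: 0 for Measure 3, 7 for Plan B — Plan B by 7–0.
Option III vs Plan B: Option III preferred on 3 ballots; Plan B wins 4–3.
Each option drops at least one matchup (Plan F loses to Option I; Measure 1 loses to Plan F; Option I loses to Plan B; Measure 3 loses to Plan F; Option III loses to Plan F; Plan B loses to Plan F); the cycle Plan F beats Plan B beats Option I beats Plan F rules out a Condorcet winner.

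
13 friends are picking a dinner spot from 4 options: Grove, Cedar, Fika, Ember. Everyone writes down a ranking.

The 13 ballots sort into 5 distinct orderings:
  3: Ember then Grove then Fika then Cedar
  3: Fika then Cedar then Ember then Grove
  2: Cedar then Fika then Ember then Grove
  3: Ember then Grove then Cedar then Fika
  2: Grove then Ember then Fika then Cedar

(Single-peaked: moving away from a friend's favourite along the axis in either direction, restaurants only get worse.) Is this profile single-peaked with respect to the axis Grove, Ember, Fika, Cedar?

no

Axis positions: Grove=1, Ember=2, Fika=3, Cedar=4.
Group 1 (peak Ember at position 2): ranking walks positions 2-1-3-4, expanding outward from the peak — single-peaked.
Group 2 (peak Fika at position 3): ranking walks positions 3-4-2-1, expanding outward from the peak — single-peaked.
Group 3 (peak Cedar at position 4): ranking walks positions 4-3-2-1, expanding outward from the peak — single-peaked.
Group 4: ranking walks positions 2-1-4-3; Cedar is ranked above Fika even though Fika lies between Cedar and the peak Ember on the axis — preferences dip and rise again. Not single-peaked.
Group 5 (peak Grove at position 1): ranking walks positions 1-2-3-4, expanding outward from the peak — single-peaked.
Group 4 violates single-peakedness, so the profile is not single-peaked on this axis.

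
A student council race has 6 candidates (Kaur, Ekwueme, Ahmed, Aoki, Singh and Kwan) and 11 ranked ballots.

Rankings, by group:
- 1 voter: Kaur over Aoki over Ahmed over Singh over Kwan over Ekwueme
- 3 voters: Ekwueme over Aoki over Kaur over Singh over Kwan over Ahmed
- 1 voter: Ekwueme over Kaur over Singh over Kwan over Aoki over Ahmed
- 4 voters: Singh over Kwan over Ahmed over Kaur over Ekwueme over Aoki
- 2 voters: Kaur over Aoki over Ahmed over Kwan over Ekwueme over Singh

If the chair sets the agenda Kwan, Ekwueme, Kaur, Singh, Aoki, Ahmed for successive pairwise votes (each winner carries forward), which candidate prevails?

Round 1: Kwan vs Ekwueme — 7–4, Kwan advances.
Round 2: Kwan vs Kaur — 4–7, Kaur advances.
Round 3: Kaur vs Singh — 7–4, Kaur advances.
Round 4: Kaur vs Aoki — 8–3, Kaur advances.
Round 5: Kaur vs Ahmed — 7–4, Kaur advances.
Kaur survives the agenda.

Kaur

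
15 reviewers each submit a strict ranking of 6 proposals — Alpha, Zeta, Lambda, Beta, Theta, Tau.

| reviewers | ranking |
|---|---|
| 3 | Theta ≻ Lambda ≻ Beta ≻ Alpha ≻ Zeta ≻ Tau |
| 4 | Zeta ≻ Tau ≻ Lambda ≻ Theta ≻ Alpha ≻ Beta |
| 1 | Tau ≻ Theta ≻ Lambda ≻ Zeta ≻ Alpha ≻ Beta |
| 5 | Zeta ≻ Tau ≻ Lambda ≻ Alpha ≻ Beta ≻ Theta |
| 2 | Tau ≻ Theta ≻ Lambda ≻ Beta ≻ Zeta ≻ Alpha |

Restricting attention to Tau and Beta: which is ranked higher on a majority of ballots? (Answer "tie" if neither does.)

Ballots ranking Tau above Beta: 4 + 1 + 5 + 2 = 12.
Ballots ranking Beta above Tau: 15 − 12 = 3.
Tau wins the head-to-head 12–3.

Tau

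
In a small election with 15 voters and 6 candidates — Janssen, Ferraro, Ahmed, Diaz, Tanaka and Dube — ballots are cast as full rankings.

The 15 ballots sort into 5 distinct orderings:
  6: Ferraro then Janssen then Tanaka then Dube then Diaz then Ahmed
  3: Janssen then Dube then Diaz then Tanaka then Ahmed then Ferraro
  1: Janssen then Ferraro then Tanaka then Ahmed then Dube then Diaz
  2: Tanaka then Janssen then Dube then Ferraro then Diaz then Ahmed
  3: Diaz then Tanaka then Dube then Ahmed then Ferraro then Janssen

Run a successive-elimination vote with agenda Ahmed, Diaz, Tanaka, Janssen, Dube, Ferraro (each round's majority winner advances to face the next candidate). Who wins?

Round 1: Ahmed vs Diaz — 1–14, Diaz advances.
Round 2: Diaz vs Tanaka — 6–9, Tanaka advances.
Round 3: Tanaka vs Janssen — 5–10, Janssen advances.
Round 4: Janssen vs Dube — 12–3, Janssen advances.
Round 5: Janssen vs Ferraro — 6–9, Ferraro advances.
Ferraro survives the agenda.

Ferraro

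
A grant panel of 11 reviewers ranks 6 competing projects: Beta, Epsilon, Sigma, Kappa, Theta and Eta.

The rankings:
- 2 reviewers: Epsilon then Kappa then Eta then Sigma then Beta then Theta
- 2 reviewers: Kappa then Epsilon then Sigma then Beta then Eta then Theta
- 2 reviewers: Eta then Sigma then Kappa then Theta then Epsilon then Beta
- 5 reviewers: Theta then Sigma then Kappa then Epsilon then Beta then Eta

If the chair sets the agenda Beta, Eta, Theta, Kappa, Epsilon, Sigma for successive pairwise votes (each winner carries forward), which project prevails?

Sigma

Round 1: Beta vs Eta — 7–4, Beta advances.
Round 2: Beta vs Theta — 4–7, Theta advances.
Round 3: Theta vs Kappa — 5–6, Kappa advances.
Round 4: Kappa vs Epsilon — 9–2, Kappa advances.
Round 5: Kappa vs Sigma — 4–7, Sigma advances.
Sigma survives the agenda.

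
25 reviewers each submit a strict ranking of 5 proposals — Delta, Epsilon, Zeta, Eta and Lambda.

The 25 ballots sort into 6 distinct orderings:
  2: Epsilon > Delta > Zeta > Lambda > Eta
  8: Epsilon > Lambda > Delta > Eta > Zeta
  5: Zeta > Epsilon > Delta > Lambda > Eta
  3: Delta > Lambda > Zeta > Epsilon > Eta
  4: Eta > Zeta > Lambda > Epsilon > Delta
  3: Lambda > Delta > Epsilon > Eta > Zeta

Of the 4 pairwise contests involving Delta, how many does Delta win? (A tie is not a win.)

2

Delta against each rival (25 reviewers):
Delta–Epsilon: Epsilon 19–6.
Delta vs Zeta: Delta wins 16–9.
Delta vs Eta: Delta wins 21–4.
Delta vs Lambda: Delta is ranked higher on 2+5+3 = 10 ballots, Lambda on 15. Lambda wins 15–10.
Delta beats Zeta, Eta; loses to Epsilon, Lambda — 2 pairwise wins.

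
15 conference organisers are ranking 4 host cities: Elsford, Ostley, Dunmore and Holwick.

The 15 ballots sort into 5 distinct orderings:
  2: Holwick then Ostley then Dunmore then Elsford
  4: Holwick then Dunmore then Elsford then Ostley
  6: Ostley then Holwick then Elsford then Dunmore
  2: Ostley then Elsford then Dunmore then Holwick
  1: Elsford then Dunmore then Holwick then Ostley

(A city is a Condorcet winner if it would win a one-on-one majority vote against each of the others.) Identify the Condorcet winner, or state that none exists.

Pairwise majorities:
Elsford vs Ostley: Elsford preferred on 4+1 = 5 ballots; Ostley wins 10–5.
Elsford vs Dunmore: Elsford preferred on 6+2+1 = 9 ballots; Elsford wins 9–6.
Elsford vs Holwick: Holwick wins 12–3.
Ostley vs Dunmore: Ostley wins 10–5.
Ostley–Holwick: Ostley 8–7.
Dunmore vs Holwick: 3 to 12, Holwick.
Ostley beats each of Elsford, Dunmore, Holwick — Ostley is the Condorcet winner.

Ostley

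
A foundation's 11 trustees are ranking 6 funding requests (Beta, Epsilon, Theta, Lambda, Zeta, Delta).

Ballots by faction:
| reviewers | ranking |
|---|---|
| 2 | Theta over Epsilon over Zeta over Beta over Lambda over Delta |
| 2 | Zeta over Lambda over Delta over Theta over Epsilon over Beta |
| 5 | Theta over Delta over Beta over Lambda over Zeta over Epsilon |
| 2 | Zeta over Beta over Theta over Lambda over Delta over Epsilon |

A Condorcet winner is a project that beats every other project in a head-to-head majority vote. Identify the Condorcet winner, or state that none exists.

Head-to-head results (11 reviewers):
Beta–Epsilon: Beta 7–4.
Beta vs Theta: Theta wins 9–2.
Beta vs Lambda: Beta wins 9–2.
Beta–Zeta: Zeta 6–5.
Beta vs Delta: Delta wins 7–4.
Epsilon vs Theta: Theta, 11–0.
Epsilon vs Lambda: Lambda, 9–2.
Epsilon vs Zeta: Zeta, 9–2.
Epsilon–Delta: Delta 9–2.
Theta vs Lambda: Theta wins 9–2.
Theta–Zeta: Theta 7–4.
Theta vs Delta: Theta wins 9–2.
Lambda–Zeta: Zeta 6–5.
Lambda–Delta: Lambda 6–5.
Zeta–Delta: Zeta 6–5.
Theta defeats every rival head-to-head and is the Condorcet winner.

Theta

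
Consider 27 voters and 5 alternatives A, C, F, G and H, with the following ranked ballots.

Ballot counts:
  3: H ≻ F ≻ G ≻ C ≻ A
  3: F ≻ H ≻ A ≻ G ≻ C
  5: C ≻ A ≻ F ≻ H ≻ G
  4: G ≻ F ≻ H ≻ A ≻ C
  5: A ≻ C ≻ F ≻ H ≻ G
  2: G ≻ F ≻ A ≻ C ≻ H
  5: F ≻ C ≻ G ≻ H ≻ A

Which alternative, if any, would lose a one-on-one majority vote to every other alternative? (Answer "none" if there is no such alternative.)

Head-to-head results (27 voters):
A vs C: A wins 14–13.
A vs F: A is ranked higher on 5+5 = 10 ballots, F on 17. F wins 17–10.
A–G: G 14–13.
A–H: H 15–12.
C vs F: 5+5 = 10 for C, 17 for F — F by 17–10.
C–G: C 15–12.
C–H: C 17–10.
F–G: F 21–6.
F vs H: F wins 24–3.
G vs H: G preferred on 4+2+5 = 11 ballots; H wins 16–11.
No alternative is winless: A beats C; C beats G; F beats A; G beats A; H beats A. There is no Condorcet loser.

none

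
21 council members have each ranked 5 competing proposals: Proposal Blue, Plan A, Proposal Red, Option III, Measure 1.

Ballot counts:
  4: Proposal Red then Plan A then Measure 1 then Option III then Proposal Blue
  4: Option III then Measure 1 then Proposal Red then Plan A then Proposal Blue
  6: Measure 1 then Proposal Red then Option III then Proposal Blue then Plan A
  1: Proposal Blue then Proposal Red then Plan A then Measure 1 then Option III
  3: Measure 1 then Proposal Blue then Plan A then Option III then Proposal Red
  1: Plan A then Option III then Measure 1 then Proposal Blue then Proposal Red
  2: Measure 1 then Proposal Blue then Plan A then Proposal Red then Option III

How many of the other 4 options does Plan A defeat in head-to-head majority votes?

1

Plan A against each rival (21 council members):
Plan A vs Proposal Blue: 9 to 12, Proposal Blue.
Plan A vs Proposal Red: Proposal Red wins 15–6.
Plan A vs Option III: 4+1+3+1+2 = 11 for Plan A, 10 for Option III — Plan A by 11–10.
Plan A vs Measure 1: 4+1+1 = 6 for Plan A, 15 for Measure 1 — Measure 1 by 15–6.
Plan A beats Option III; loses to Proposal Blue, Proposal Red, Measure 1 — 1 pairwise win.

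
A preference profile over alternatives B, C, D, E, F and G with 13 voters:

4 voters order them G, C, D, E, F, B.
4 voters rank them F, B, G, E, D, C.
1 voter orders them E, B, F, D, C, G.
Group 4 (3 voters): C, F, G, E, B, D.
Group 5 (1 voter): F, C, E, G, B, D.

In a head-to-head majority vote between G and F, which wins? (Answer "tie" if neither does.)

F

Ballots ranking G above F: 4.
Ballots ranking F above G: 13 − 4 = 9.
F wins the head-to-head 9–4.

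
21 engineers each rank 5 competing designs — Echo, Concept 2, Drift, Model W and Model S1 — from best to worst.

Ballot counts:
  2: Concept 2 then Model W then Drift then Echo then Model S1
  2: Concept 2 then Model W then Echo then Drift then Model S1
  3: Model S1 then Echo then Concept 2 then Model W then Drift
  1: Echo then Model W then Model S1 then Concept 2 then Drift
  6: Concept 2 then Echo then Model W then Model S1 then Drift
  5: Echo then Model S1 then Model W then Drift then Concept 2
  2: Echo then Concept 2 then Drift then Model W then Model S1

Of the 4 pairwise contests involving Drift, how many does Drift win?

Drift against each rival (21 engineers):
Drift vs Echo: Echo wins 19–2.
Drift vs Concept 2: Drift preferred on 5 ballots; Concept 2 wins 16–5.
Drift vs Model W: Drift is ranked higher on 2 ballots, Model W on 19. Model W wins 19–2.
Drift vs Model S1: Drift is ranked higher on 2+2+2 = 6 ballots, Model S1 on 15. Model S1 wins 15–6.
Drift beats no one; loses to Echo, Concept 2, Model W, Model S1 — 0 pairwise wins.

0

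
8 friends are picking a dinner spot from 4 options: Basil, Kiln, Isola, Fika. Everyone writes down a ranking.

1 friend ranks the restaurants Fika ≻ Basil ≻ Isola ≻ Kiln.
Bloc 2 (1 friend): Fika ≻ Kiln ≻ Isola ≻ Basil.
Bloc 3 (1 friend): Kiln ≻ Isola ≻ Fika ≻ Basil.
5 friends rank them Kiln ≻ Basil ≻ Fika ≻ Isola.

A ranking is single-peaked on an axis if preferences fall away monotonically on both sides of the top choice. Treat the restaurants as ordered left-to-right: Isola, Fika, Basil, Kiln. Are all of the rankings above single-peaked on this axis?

no

Axis positions: Isola=1, Fika=2, Basil=3, Kiln=4.
Bloc 1 (peak Fika at position 2): ranking walks positions 2-3-1-4, expanding outward from the peak — single-peaked.
Bloc 2: ranking walks positions 2-4-1-3; Kiln is ranked above Basil even though Basil lies between Kiln and the peak Fika on the axis — preferences dip and rise again. Not single-peaked.
Bloc 3: ranking walks positions 4-1-2-3; Isola is ranked above Basil even though Basil lies between Isola and the peak Kiln on the axis — preferences dip and rise again. Not single-peaked.
Bloc 4 (peak Kiln at position 4): ranking walks positions 4-3-2-1, expanding outward from the peak — single-peaked.
Bloc 2 violates single-peakedness, so the profile is not single-peaked on this axis.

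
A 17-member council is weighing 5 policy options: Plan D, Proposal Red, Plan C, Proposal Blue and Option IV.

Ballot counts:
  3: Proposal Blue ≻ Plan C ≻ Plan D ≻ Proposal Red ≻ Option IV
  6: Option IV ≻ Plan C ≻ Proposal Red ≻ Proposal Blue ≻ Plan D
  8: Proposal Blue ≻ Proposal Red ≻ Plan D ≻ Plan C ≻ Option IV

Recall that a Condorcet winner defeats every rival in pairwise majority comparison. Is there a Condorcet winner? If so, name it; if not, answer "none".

Pairwise majorities:
Plan D vs Proposal Red: 3 for Plan D, 14 for Proposal Red — Proposal Red by 14–3.
Plan D vs Plan C: 8 to 9, Plan C.
Plan D vs Proposal Blue: Plan D preferred on 0 ballots; Proposal Blue wins 17–0.
Plan D vs Option IV: Plan D preferred on 3+8 = 11 ballots; Plan D wins 11–6.
Proposal Red vs Plan C: Proposal Red preferred on 8 ballots; Plan C wins 9–8.
Proposal Red vs Proposal Blue: 6 for Proposal Red, 11 for Proposal Blue — Proposal Blue by 11–6.
Proposal Red vs Option IV: Proposal Red preferred on 3+8 = 11 ballots; Proposal Red wins 11–6.
Plan C vs Proposal Blue: Plan C preferred on 6 ballots; Proposal Blue wins 11–6.
Plan C vs Option IV: 3+8 = 11 for Plan C, 6 for Option IV — Plan C by 11–6.
Proposal Blue vs Option IV: Proposal Blue preferred on 3+8 = 11 ballots; Proposal Blue wins 11–6.
Proposal Blue beats each of Plan D, Proposal Red, Plan C, Option IV — Proposal Blue is the Condorcet winner.

Proposal Blue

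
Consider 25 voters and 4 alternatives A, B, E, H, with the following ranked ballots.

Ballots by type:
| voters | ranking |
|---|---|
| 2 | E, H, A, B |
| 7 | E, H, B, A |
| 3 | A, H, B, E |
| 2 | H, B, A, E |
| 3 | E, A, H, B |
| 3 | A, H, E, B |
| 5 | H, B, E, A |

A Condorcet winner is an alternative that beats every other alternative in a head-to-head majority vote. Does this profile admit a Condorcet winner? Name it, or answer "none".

H

Check each pair by majority over 25 ballots:
A vs B: B, 14–11.
A vs E: 3+2+3 = 8 for A, 17 for E — E by 17–8.
A vs H: 9 to 16, H.
B vs E: E wins 15–10.
B–H: H 25–0.
E vs H: E preferred on 2+7+3 = 12 ballots; H wins 13–12.
H beats each of A, B, E — H is the Condorcet winner.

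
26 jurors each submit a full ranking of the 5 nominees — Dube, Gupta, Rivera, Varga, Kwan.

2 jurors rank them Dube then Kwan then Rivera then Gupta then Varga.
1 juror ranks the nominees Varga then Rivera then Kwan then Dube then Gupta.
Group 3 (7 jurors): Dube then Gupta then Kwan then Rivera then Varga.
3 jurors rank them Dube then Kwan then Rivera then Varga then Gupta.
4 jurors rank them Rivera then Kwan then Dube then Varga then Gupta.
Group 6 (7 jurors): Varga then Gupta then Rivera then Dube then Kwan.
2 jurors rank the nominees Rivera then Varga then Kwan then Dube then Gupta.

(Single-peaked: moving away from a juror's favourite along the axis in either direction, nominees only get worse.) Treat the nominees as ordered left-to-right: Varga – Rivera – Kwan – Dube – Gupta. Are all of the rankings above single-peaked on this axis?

Axis positions: Varga=1, Rivera=2, Kwan=3, Dube=4, Gupta=5.
Group 1 (peak Dube at position 4): ranking walks positions 4-3-2-5-1, expanding outward from the peak — single-peaked.
Group 2 (peak Varga at position 1): ranking walks positions 1-2-3-4-5, expanding outward from the peak — single-peaked.
Group 3 (peak Dube at position 4): ranking walks positions 4-5-3-2-1, expanding outward from the peak — single-peaked.
Group 4 (peak Dube at position 4): ranking walks positions 4-3-2-1-5, expanding outward from the peak — single-peaked.
Group 5 (peak Rivera at position 2): ranking walks positions 2-3-4-1-5, expanding outward from the peak — single-peaked.
Group 6: ranking walks positions 1-5-2-4-3; Gupta is ranked above Rivera even though Rivera lies between Gupta and the peak Varga on the axis — preferences dip and rise again. Not single-peaked.
Group 7 (peak Rivera at position 2): ranking walks positions 2-1-3-4-5, expanding outward from the peak — single-peaked.
Group 6 violates single-peakedness, so the profile is not single-peaked on this axis.

no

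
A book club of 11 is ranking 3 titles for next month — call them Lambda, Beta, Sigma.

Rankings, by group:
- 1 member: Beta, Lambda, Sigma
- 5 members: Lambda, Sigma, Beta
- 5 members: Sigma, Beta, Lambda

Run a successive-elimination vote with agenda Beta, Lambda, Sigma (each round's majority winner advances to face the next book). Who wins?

Sigma

Round 1: Beta vs Lambda — 6–5, Beta advances.
Round 2: Beta vs Sigma — 1–10, Sigma advances.
The agenda winner is Sigma.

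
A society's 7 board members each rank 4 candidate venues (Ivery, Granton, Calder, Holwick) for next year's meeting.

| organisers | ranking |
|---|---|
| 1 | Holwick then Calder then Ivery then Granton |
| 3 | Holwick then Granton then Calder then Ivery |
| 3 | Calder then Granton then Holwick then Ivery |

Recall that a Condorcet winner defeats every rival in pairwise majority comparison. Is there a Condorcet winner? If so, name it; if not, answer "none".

Holwick

Head-to-head results (7 organisers):
Ivery–Granton: Granton 6–1.
Ivery vs Calder: Calder, 7–0.
Ivery vs Holwick: Ivery is ranked higher on 0 ballots, Holwick on 7. Holwick wins 7–0.
Granton–Calder: Calder 4–3.
Granton vs Holwick: Granton is ranked higher on 3 ballots, Holwick on 4. Holwick wins 4–3.
Calder vs Holwick: Holwick wins 4–3.
Holwick beats each of Ivery, Granton, Calder — Holwick is the Condorcet winner.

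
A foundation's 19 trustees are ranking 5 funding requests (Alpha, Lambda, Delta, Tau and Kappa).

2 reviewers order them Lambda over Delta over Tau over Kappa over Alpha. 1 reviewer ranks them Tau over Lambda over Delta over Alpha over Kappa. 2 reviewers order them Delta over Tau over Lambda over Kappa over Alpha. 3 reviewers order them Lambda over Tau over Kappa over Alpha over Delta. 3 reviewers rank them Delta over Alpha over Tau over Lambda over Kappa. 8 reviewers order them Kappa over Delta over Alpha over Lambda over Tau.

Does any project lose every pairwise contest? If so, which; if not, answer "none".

Head-to-head results (19 reviewers):
Alpha vs Lambda: Alpha preferred on 3+8 = 11 ballots; Alpha wins 11–8.
Alpha vs Delta: 3 for Alpha, 16 for Delta — Delta by 16–3.
Alpha–Tau: Alpha 11–8.
Alpha vs Kappa: Alpha preferred on 1+3 = 4 ballots; Kappa wins 15–4.
Lambda vs Delta: Delta, 13–6.
Lambda vs Tau: Lambda, 13–6.
Lambda vs Kappa: Lambda wins 11–8.
Delta vs Tau: 15 to 4, Delta.
Delta vs Kappa: Kappa wins 11–8.
Tau vs Kappa: 2+1+2+3+3 = 11 for Tau, 8 for Kappa — Tau by 11–8.
No project is winless: Alpha beats Lambda; Lambda beats Tau; Delta beats Alpha; Tau beats Kappa; Kappa beats Alpha. There is no Condorcet loser.

none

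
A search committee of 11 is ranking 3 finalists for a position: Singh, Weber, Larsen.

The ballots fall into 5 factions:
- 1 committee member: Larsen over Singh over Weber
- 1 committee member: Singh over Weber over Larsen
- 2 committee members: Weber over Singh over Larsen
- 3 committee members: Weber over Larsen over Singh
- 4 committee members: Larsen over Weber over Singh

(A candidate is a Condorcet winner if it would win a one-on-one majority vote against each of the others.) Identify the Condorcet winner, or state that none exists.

Weber

Head-to-head results (11 committee members):
Singh vs Weber: 1+1 = 2 for Singh, 9 for Weber — Weber by 9–2.
Singh vs Larsen: Singh is ranked higher on 1+2 = 3 ballots, Larsen on 8. Larsen wins 8–3.
Weber vs Larsen: Weber preferred on 1+2+3 = 6 ballots; Weber wins 6–5.
Only Weber has no losses; Weber is the Condorcet winner.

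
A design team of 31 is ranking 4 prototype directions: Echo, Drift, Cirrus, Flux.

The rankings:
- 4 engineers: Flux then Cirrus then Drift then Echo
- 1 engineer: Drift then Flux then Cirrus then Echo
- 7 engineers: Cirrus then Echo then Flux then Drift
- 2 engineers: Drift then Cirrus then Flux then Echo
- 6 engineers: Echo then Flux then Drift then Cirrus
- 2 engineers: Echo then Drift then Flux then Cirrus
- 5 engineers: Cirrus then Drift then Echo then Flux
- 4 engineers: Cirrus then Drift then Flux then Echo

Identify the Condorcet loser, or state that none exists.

none

Pairwise majorities:
Echo vs Drift: Drift wins 16–15.
Echo–Cirrus: Cirrus 23–8.
Echo vs Flux: Echo wins 20–11.
Drift vs Cirrus: Drift preferred on 1+2+6+2 = 11 ballots; Cirrus wins 20–11.
Drift vs Flux: 14 to 17, Flux.
Cirrus–Flux: Cirrus 18–13.
Every design wins at least one matchup (Echo beats Flux; Drift beats Echo; Cirrus beats Echo; Flux beats Drift), so there is no Condorcet loser.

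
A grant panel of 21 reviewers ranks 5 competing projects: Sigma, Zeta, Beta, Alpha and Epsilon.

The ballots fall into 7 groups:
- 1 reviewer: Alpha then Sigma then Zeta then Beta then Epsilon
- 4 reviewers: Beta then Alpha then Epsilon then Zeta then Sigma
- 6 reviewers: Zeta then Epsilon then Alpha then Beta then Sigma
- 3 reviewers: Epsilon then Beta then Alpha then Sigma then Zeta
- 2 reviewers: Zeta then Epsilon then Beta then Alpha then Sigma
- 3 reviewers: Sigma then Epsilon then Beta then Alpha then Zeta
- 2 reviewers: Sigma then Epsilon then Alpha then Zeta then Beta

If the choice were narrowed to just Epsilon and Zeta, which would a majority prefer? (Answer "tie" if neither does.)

Ballots ranking Epsilon above Zeta: 4 + 3 + 3 + 2 = 12.
Ballots ranking Zeta above Epsilon: 21 − 12 = 9.
Epsilon wins the head-to-head 12–9.

Epsilon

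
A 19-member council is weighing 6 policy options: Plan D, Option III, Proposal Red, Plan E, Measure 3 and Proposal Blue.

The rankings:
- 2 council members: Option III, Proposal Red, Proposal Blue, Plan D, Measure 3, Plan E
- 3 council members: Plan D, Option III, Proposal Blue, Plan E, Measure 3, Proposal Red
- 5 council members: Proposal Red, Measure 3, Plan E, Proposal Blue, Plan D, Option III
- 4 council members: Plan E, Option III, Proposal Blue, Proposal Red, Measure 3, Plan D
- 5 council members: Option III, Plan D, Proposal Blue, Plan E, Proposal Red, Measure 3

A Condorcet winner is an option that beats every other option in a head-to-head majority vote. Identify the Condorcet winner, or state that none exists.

Check each pair by majority over 19 ballots:
Plan D–Option III: Option III 11–8.
Plan D vs Proposal Red: Proposal Red wins 11–8.
Plan D–Plan E: Plan D 10–9.
Plan D vs Measure 3: Plan D wins 10–9.
Plan D vs Proposal Blue: Proposal Blue wins 11–8.
Option III vs Proposal Red: Option III wins 14–5.
Option III–Plan E: Option III 10–9.
Option III vs Measure 3: Option III wins 14–5.
Option III–Proposal Blue: Option III 14–5.
Proposal Red–Plan E: Plan E 12–7.
Proposal Red vs Measure 3: Proposal Red wins 16–3.
Proposal Red–Proposal Blue: Proposal Blue 12–7.
Plan E vs Measure 3: Plan E, 12–7.
Plan E vs Proposal Blue: Proposal Blue wins 10–9.
Measure 3 vs Proposal Blue: Proposal Blue, 14–5.
Only Option III has no losses; Option III is the Condorcet winner.

Option III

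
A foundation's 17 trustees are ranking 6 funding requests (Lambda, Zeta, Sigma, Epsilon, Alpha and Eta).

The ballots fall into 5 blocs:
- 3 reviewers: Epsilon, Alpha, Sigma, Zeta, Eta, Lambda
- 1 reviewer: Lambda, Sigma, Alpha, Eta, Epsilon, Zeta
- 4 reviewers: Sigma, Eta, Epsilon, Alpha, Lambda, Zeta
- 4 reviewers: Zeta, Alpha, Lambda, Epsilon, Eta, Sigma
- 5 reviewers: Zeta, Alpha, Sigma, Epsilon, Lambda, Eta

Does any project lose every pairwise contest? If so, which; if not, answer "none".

Eta

Head-to-head results (17 reviewers):
Lambda vs Zeta: 1+4 = 5 for Lambda, 12 for Zeta — Zeta by 12–5.
Lambda vs Sigma: 5 to 12, Sigma.
Lambda–Epsilon: Epsilon 12–5.
Lambda–Alpha: Alpha 16–1.
Lambda vs Eta: Lambda, 10–7.
Zeta vs Sigma: Zeta is ranked higher on 4+5 = 9 ballots, Sigma on 8. Zeta wins 9–8.
Zeta vs Epsilon: 9 to 8, Zeta.
Zeta vs Alpha: Zeta wins 9–8.
Zeta–Eta: Zeta 12–5.
Sigma vs Epsilon: Sigma wins 10–7.
Sigma vs Alpha: Sigma preferred on 1+4 = 5 ballots; Alpha wins 12–5.
Sigma vs Eta: Sigma is ranked higher on 3+1+4+5 = 13 ballots, Eta on 4. Sigma wins 13–4.
Epsilon vs Alpha: Epsilon preferred on 3+4 = 7 ballots; Alpha wins 10–7.
Epsilon vs Eta: Epsilon wins 12–5.
Alpha vs Eta: 13 to 4, Alpha.
Eta loses to every other project — it is the Condorcet loser.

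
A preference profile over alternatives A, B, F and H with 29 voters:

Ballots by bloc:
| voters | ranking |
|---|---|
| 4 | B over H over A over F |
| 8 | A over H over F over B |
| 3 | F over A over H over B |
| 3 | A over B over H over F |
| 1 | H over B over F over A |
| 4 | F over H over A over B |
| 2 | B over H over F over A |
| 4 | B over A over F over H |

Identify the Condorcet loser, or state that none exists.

Pairwise majorities:
A vs B: 18 to 11, A.
A vs F: A is ranked higher on 4+8+3+4 = 19 ballots, F on 10. A wins 19–10.
A–H: A 18–11.
B vs F: F wins 15–14.
B–H: H 16–13.
F vs H: H, 18–11.
B is beaten in every head-to-head and is the Condorcet loser.

B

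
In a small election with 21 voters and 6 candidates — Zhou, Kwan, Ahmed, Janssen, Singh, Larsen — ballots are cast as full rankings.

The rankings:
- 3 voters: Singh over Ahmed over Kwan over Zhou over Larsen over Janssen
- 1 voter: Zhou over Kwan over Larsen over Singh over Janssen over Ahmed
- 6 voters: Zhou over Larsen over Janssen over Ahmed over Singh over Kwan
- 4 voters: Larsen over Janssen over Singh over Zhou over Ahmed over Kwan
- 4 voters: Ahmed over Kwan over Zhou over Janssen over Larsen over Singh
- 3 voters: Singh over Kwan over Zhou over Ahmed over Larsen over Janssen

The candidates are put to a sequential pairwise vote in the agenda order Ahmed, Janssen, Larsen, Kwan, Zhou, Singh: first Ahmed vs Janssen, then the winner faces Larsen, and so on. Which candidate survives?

Round 1: Ahmed vs Janssen — 10–11, Janssen advances.
Round 2: Janssen vs Larsen — 4–17, Larsen advances.
Round 3: Larsen vs Kwan — 10–11, Kwan advances.
Round 4: Kwan vs Zhou — 10–11, Zhou advances.
Round 5: Zhou vs Singh — 11–10, Zhou advances.
The agenda winner is Zhou.

Zhou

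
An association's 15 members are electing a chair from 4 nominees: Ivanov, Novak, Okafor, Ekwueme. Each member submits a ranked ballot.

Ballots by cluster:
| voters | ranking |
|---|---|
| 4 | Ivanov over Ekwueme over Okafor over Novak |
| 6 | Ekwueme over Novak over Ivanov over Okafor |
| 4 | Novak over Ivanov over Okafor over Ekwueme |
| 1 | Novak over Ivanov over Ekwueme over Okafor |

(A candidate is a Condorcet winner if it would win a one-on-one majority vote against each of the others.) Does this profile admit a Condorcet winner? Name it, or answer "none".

Check each pair by majority over 15 ballots:
Ivanov–Novak: Novak 11–4.
Ivanov–Okafor: Ivanov 15–0.
Ivanov–Ekwueme: Ivanov 9–6.
Novak–Okafor: Novak 11–4.
Novak vs Ekwueme: Ekwueme, 10–5.
Okafor vs Ekwueme: Ekwueme wins 11–4.
Every candidate loses at least once (Ivanov loses to Novak; Novak loses to Ekwueme; Okafor loses to Ivanov; Ekwueme loses to Ivanov). The majority relation contains the cycle Ivanov beats Ekwueme beats Novak beats Ivanov, so there is no Condorcet winner.

none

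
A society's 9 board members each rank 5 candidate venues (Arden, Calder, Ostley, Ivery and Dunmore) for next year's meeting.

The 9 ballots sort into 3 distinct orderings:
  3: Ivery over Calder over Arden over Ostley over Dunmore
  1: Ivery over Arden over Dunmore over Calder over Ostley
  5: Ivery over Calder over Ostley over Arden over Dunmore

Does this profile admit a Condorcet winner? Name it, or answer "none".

Head-to-head results (9 organisers):
Arden–Calder: Calder 8–1.
Arden vs Ostley: Ostley, 5–4.
Arden vs Ivery: Ivery wins 9–0.
Arden–Dunmore: Arden 9–0.
Calder vs Ostley: Calder wins 9–0.
Calder–Ivery: Ivery 9–0.
Calder–Dunmore: Calder 8–1.
Ostley vs Ivery: Ivery, 9–0.
Ostley vs Dunmore: Ostley wins 8–1.
Ivery vs Dunmore: Ivery wins 9–0.
Ivery beats each of Arden, Calder, Ostley, Dunmore — Ivery is the Condorcet winner.

Ivery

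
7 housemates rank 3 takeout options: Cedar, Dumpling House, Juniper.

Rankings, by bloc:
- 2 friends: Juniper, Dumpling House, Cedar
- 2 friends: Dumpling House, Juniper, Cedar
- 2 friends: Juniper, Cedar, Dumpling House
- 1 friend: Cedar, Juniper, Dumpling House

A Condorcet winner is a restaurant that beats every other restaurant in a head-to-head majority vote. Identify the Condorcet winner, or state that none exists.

Head-to-head results (7 friends):
Cedar–Dumpling House: Dumpling House 4–3.
Cedar vs Juniper: Juniper wins 6–1.
Dumpling House vs Juniper: Juniper wins 5–2.
Juniper wins every pairwise contest, so Juniper is the Condorcet winner.

Juniper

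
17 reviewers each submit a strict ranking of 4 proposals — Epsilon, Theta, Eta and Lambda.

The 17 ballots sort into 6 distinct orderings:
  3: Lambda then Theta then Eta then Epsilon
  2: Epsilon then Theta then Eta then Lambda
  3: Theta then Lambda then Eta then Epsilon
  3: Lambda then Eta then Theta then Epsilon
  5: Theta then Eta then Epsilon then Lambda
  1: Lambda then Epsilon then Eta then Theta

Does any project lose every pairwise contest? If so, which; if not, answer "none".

Head-to-head results (17 reviewers):
Epsilon vs Theta: 2+1 = 3 for Epsilon, 14 for Theta — Theta by 14–3.
Epsilon vs Eta: Epsilon preferred on 2+1 = 3 ballots; Eta wins 14–3.
Epsilon vs Lambda: Epsilon is ranked higher on 2+5 = 7 ballots, Lambda on 10. Lambda wins 10–7.
Theta vs Eta: Theta is ranked higher on 3+2+3+5 = 13 ballots, Eta on 4. Theta wins 13–4.
Theta vs Lambda: Theta, 10–7.
Eta vs Lambda: 2+5 = 7 for Eta, 10 for Lambda — Lambda by 10–7.
Only Epsilon has no wins; Epsilon is the Condorcet loser.

Epsilon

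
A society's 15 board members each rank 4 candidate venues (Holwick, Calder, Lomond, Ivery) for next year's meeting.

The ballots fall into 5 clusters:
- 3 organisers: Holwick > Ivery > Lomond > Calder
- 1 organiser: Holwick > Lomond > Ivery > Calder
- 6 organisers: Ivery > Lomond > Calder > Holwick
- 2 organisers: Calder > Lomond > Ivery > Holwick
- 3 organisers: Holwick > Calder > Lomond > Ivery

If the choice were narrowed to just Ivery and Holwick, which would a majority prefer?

Ballots ranking Ivery above Holwick: 6 + 2 = 8.
Ballots ranking Holwick above Ivery: 15 − 8 = 7.
Ivery wins the head-to-head 8–7.

Ivery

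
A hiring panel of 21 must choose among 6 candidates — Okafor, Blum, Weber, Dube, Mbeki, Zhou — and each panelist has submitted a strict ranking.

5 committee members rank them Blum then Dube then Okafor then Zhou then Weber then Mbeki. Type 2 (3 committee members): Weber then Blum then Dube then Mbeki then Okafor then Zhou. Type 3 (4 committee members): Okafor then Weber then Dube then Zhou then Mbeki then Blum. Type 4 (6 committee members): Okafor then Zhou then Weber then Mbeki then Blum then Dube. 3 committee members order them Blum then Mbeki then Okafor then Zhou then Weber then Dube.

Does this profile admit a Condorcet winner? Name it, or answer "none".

none

Check each pair by majority over 21 ballots:
Okafor vs Blum: Blum wins 11–10.
Okafor vs Weber: 18 to 3, Okafor.
Okafor vs Dube: Okafor wins 13–8.
Okafor vs Mbeki: Okafor, 15–6.
Okafor vs Zhou: 5+3+4+6+3 = 21 for Okafor, 0 for Zhou — Okafor by 21–0.
Blum vs Weber: Weber, 13–8.
Blum vs Dube: Blum preferred on 5+3+6+3 = 17 ballots; Blum wins 17–4.
Blum vs Mbeki: Blum, 11–10.
Blum vs Zhou: Blum wins 11–10.
Weber vs Dube: Weber, 16–5.
Weber vs Mbeki: 5+3+4+6 = 18 for Weber, 3 for Mbeki — Weber by 18–3.
Weber vs Zhou: Weber is ranked higher on 3+4 = 7 ballots, Zhou on 14. Zhou wins 14–7.
Dube vs Mbeki: Dube wins 12–9.
Dube vs Zhou: 5+3+4 = 12 for Dube, 9 for Zhou — Dube by 12–9.
Mbeki–Zhou: Zhou 15–6.
Each candidate drops at least one matchup (Okafor loses to Blum; Blum loses to Weber; Weber loses to Okafor; Dube loses to Okafor; Mbeki loses to Okafor; Zhou loses to Okafor); the cycle Okafor > Weber > Blum > Okafor rules out a Condorcet winner.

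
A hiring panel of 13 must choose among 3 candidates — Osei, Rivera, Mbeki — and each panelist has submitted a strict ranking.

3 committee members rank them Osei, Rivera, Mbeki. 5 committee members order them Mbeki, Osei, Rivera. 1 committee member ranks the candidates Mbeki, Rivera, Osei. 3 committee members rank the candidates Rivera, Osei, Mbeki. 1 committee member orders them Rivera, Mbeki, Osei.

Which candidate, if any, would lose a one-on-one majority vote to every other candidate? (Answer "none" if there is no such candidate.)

none

Head-to-head results (13 committee members):
Osei vs Rivera: 8 to 5, Osei.
Osei vs Mbeki: 6 to 7, Mbeki.
Rivera vs Mbeki: Rivera preferred on 3+3+1 = 7 ballots; Rivera wins 7–6.
Every candidate wins at least one matchup (Osei beats Rivera; Rivera beats Mbeki; Mbeki beats Osei), so there is no Condorcet loser.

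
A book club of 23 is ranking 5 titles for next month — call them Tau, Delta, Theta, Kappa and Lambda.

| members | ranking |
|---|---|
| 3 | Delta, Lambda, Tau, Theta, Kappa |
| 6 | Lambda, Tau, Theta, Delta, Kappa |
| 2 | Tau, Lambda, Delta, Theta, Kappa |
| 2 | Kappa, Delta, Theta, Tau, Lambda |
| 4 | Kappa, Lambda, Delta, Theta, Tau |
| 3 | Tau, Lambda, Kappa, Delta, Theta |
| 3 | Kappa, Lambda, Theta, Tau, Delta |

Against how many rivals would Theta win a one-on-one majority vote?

Theta against each rival (23 members):
Theta vs Tau: 9 to 14, Tau.
Theta vs Delta: Delta wins 14–9.
Theta–Kappa: Kappa 12–11.
Theta vs Lambda: 2 to 21, Lambda.
Theta beats no one; loses to Tau, Delta, Kappa, Lambda — 0 pairwise wins.

0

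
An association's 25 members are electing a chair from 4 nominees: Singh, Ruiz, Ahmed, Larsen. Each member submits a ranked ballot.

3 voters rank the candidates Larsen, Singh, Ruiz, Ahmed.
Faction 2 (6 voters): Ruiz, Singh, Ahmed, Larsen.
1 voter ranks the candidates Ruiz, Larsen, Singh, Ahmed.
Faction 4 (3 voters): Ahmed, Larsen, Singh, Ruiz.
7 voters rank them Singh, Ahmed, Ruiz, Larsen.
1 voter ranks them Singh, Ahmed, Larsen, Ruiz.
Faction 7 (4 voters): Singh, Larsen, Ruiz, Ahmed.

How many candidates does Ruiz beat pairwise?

2

Ruiz against each rival (25 voters):
Ruiz vs Singh: Singh, 18–7.
Ruiz–Ahmed: Ruiz 14–11.
Ruiz vs Larsen: 6+1+7 = 14 for Ruiz, 11 for Larsen — Ruiz by 14–11.
Ruiz beats Ahmed, Larsen; loses to Singh — 2 pairwise wins.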